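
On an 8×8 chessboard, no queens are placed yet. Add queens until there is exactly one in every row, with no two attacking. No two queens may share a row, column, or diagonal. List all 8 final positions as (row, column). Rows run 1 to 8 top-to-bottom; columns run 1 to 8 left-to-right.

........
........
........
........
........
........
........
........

(1,5) (2,8) (3,4) (4,1) (5,3) (6,6) (7,2) (8,7)

Row 1: Safe: 1, 2, 3, 4, 5, 6, 7, 8. Place at column 5.
Row 2: attacked by (1,5)→{4,5,6}. Safe: 1, 2, 3, 7, 8. Place at column 8.
Row 3: attacked by (1,5)→{3,5,7}; (2,8)→{7,8}. Safe: 1, 2, 4, 6. Place at column 4.
Row 4: attacked by (1,5)→{2,5,8}; (2,8)→{6,8}; (3,4)→{3,4,5}. Safe: 1, 7. Place at column 1.
Row 5: attacked by (1,5)→{1,5}; (2,8)→{5,8}; (3,4)→{2,4,6}; (4,1)→{1,2}. Safe: 3, 7. Place at column 3.
Row 6: attacked by (1,5)→{5}; (2,8)→{4,8}; (3,4)→{1,4,7}; (4,1)→{1,3}; (5,3)→{2,3,4}. Safe: 6. Place at column 6.
Row 7: attacked by (1,5)→{5}; (2,8)→{3,8}; (3,4)→{4,8}; (4,1)→{1,4}; (5,3)→{1,3,5}; (6,6)→{5,6,7}. Safe: 2. Place at column 2.
Row 8: attacked by (1,5)→{5}; (2,8)→{2,8}; (3,4)→{4}; (4,1)→{1,5}; (5,3)→{3,6}; (6,6)→{4,6,8}; (7,2)→{1,2,3}. Safe: 7. Place at column 7.
Columns [5, 8, 4, 1, 3, 6, 2, 7], r−c [-4, -6, -1, 3, 2, 0, 5, 1], r+c [6, 10, 7, 5, 8, 12, 9, 15] are all distinct, so no two queens attack.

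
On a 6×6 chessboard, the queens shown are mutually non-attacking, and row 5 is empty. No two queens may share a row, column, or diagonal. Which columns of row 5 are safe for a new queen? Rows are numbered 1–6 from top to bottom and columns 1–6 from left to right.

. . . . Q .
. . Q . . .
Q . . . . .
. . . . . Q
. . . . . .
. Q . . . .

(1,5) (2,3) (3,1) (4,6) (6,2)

(1,5) attacks row 5 at column 5 and diagonals 1.
(2,3) attacks row 5 at column 3 and diagonals 6.
(3,1) attacks row 5 at column 1 and diagonals 3.
(4,6) attacks row 5 at column 6 and diagonals 5.
(6,2) attacks row 5 at column 2 and diagonals 1, 3.
Attacked columns: {1, 2, 3, 5, 6}. Safe: {4}.

columns 4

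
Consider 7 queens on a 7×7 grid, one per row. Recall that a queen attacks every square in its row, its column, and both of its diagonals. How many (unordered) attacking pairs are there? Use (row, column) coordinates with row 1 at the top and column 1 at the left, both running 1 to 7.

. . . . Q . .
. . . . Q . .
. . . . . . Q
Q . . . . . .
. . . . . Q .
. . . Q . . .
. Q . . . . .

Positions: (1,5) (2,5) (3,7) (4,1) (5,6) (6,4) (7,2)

3

Same column: (1,5)–(2,5) (column 5).
Same diagonal: (1,5)–(3,7) (|1−3| = |5−7| = 2); (3,7)–(6,4) (|3−6| = |7−4| = 3).
Total attacking pairs: 3.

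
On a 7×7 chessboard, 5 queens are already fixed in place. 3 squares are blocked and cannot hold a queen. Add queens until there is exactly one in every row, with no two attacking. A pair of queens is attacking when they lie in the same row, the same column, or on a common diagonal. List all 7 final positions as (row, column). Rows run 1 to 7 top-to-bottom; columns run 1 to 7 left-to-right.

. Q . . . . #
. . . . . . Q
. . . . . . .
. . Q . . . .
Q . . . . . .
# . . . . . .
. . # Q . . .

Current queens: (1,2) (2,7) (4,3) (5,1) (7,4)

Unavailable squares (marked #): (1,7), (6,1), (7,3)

(1,2) (2,7) (3,5) (4,3) (5,1) (6,6) (7,4)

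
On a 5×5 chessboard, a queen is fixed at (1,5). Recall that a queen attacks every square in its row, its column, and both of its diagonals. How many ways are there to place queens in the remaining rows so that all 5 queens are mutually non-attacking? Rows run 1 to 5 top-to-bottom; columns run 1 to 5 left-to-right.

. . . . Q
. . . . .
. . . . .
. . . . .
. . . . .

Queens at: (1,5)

Branch on row 2: col 1 → 0; col 2 → 1; col 3 → 1.
Sum: 0 + 1 + 1 = 2.

2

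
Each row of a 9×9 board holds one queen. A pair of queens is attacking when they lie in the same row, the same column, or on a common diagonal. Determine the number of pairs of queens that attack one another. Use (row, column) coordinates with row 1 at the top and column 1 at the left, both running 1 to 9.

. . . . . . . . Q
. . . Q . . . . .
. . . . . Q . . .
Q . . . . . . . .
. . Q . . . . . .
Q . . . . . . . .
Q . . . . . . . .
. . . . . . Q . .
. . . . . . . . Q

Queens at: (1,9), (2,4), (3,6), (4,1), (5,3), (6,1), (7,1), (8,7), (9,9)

Same column: (1,9)–(9,9) (column 9); (4,1)–(6,1) (column 1); (4,1)–(7,1) (column 1); (6,1)–(7,1) (column 1).
Same diagonal: (5,3)–(7,1) (|5−7| = |3−1| = 2).
Total attacking pairs: 5.

5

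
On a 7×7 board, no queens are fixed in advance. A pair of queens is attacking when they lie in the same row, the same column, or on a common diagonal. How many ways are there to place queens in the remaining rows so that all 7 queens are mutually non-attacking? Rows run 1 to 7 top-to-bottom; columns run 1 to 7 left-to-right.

Branch on row 1: col 1 → 4; col 2 → 7; col 3 → 6; col 4 → 6; col 5 → 6; col 6 → 7; col 7 → 4.
Sum: 4 + 7 + 6 + 6 + 6 + 7 + 4 = 40.
(This is the classic 7-queens count.)

40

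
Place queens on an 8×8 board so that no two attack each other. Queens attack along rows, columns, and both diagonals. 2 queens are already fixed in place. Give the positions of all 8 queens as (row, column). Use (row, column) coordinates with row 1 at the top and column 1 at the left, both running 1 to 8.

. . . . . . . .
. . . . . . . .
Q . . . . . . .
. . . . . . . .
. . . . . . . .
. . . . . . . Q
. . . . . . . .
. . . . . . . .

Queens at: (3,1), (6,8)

(1,2) (2,6) (3,1) (4,7) (5,4) (6,8) (7,3) (8,5)

Row 1: attacked by (3,1)→{1,3}; (6,8)→{3,8}. Safe: 2, 4, 5, 6, 7. Place at column 2.
Row 2: attacked by (1,2)→{1,2,3}; (3,1)→{1,2}; (6,8)→{4,8}. Safe: 5, 6, 7. Place at column 6.
Row 4: attacked by (1,2)→{2,5}; (2,6)→{4,6,8}; (3,1)→{1,2}; (6,8)→{6,8}. Safe: 3, 7. Place at column 7.
Row 5: attacked by (1,2)→{2,6}; (2,6)→{3,6}; (3,1)→{1,3}; (4,7)→{6,7,8}; (6,8)→{7,8}. Safe: 4, 5. Place at column 4.
Row 7: attacked by (1,2)→{2,8}; (2,6)→{1,6}; (3,1)→{1,5}; (4,7)→{4,7}; (5,4)→{2,4,6}; (6,8)→{7,8}. Safe: 3. Place at column 3.
Row 8: attacked by (1,2)→{2}; (2,6)→{6}; (3,1)→{1,6}; (4,7)→{3,7}; (5,4)→{1,4,7}; (6,8)→{6,8}; (7,3)→{2,3,4}. Safe: 5. Place at column 5.
Columns [2, 6, 1, 7, 4, 8, 3, 5], r−c [-1, -4, 2, -3, 1, -2, 4, 3], r+c [3, 8, 4, 11, 9, 14, 10, 13] are all distinct, so no two queens attack.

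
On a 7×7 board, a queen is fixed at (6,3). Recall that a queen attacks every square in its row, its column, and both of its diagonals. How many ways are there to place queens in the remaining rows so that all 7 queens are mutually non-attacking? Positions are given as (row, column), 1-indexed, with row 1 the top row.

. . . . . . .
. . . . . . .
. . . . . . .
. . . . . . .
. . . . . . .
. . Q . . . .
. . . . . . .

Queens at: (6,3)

6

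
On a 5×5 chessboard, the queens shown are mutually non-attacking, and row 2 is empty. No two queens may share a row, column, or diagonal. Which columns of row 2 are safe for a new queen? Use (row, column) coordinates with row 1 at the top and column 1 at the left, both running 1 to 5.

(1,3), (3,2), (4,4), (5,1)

(1,3) attacks row 2 at column 3 and diagonals 2, 4.
(3,2) attacks row 2 at column 2 and diagonals 1, 3.
(4,4) attacks row 2 at column 4 and diagonals 2.
(5,1) attacks row 2 at column 1 and diagonals 4.
Attacked columns: {1, 2, 3, 4}. Safe: {5}.

columns 5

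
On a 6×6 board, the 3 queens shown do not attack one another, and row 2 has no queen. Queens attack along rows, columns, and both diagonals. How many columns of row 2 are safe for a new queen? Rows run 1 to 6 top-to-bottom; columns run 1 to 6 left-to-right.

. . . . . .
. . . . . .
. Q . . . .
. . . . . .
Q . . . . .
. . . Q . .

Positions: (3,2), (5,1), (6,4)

(3,2) attacks row 2 at column 2 and diagonals 1, 3.
(5,1) attacks row 2 at column 1 and diagonals 4.
(6,4) attacks row 2 at column 4.
Attacked columns: {1, 2, 3, 4}. Safe: {5, 6}.

2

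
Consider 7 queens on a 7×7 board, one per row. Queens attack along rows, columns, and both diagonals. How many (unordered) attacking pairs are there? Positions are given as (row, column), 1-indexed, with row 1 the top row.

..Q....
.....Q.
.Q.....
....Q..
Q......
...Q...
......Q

0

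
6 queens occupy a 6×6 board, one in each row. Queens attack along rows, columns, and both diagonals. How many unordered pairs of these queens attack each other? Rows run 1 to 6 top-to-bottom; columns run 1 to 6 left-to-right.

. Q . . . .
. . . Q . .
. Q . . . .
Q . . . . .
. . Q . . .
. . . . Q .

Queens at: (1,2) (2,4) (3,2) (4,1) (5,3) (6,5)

Same column: (1,2)–(3,2) (column 2).
Same diagonal: (3,2)–(4,1) (|3−4| = |2−1| = 1); (3,2)–(6,5) (|3−6| = |2−5| = 3).
Total attacking pairs: 3.

3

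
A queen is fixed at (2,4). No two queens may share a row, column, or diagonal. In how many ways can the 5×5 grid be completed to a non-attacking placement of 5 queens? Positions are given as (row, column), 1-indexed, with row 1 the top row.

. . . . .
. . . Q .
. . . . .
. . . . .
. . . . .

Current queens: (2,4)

Branch on row 1: col 1 → 1; col 2 → 1.
Sum: 1 + 1 = 2.

2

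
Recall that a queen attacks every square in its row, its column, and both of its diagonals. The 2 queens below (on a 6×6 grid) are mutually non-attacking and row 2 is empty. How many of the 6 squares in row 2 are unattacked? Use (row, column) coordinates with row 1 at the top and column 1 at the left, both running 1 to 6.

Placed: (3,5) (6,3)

(3,5) attacks row 2 at column 5 and diagonals 4, 6.
(6,3) attacks row 2 at column 3.
Attacked columns: {3, 4, 5, 6}. Safe: {1, 2}.

2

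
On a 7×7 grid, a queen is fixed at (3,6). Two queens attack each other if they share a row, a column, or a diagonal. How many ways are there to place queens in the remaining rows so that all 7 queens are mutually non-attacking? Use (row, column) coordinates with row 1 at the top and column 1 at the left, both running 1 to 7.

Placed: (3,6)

Branch on row 1: col 1 → 0; col 2 → 1; col 3 → 2; col 5 → 2; col 7 → 1.
Sum: 0 + 1 + 2 + 2 + 1 = 6.

6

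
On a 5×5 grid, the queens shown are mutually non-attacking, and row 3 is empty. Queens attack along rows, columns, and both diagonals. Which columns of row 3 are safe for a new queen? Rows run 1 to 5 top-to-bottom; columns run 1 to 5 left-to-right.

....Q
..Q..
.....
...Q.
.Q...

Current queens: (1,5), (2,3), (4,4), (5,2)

(1,5) attacks row 3 at column 5 and diagonals 3.
(2,3) attacks row 3 at column 3 and diagonals 2, 4.
(4,4) attacks row 3 at column 4 and diagonals 3, 5.
(5,2) attacks row 3 at column 2 and diagonals 4.
Attacked columns: {2, 3, 4, 5}. Safe: {1}.

columns 1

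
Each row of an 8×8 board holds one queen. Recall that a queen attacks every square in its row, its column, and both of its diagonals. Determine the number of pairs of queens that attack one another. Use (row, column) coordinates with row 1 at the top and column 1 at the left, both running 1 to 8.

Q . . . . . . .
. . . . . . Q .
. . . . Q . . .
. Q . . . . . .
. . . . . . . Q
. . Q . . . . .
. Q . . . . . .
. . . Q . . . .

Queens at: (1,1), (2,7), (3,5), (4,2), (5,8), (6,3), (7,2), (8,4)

Same column: (4,2)–(7,2) (column 2).
Same diagonal: (2,7)–(6,3) (|2−6| = |7−3| = 4); (2,7)–(7,2) (|2−7| = |7−2| = 5); (6,3)–(7,2) (|6−7| = |3−2| = 1).
Total attacking pairs: 4.

4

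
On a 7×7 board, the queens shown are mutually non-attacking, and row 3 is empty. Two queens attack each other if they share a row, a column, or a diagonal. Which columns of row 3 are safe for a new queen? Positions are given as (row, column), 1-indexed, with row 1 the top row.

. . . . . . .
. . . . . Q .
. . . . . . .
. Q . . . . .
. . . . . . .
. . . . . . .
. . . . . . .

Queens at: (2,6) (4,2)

(2,6) attacks row 3 at column 6 and diagonals 5, 7.
(4,2) attacks row 3 at column 2 and diagonals 1, 3.
Attacked columns: {1, 2, 3, 5, 6, 7}. Safe: {4}.

columns 4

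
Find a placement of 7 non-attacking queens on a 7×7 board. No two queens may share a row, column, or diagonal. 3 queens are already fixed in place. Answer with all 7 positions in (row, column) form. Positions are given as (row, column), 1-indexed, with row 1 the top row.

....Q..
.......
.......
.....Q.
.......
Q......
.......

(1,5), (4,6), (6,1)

(1,5) (2,7) (3,2) (4,6) (5,3) (6,1) (7,4)

Row 2: attacked by (1,5)→{4,5,6}; (4,6)→{4,6}; (6,1)→{1,5}. Safe: 2, 3, 7. Place at column 7.
Row 3: attacked by (1,5)→{3,5,7}; (2,7)→{6,7}; (4,6)→{5,6,7}; (6,1)→{1,4}. Safe: 2. Place at column 2.
Row 5: attacked by (1,5)→{1,5}; (2,7)→{4,7}; (3,2)→{2,4}; (4,6)→{5,6,7}; (6,1)→{1,2}. Safe: 3. Place at column 3.
Row 7: attacked by (1,5)→{5}; (2,7)→{2,7}; (3,2)→{2,6}; (4,6)→{3,6}; (5,3)→{1,3,5}; (6,1)→{1,2}. Safe: 4. Place at column 4.
Columns [5, 7, 2, 6, 3, 1, 4], r−c [-4, -5, 1, -2, 2, 5, 3], r+c [6, 9, 5, 10, 8, 7, 11] are all distinct, so no two queens attack.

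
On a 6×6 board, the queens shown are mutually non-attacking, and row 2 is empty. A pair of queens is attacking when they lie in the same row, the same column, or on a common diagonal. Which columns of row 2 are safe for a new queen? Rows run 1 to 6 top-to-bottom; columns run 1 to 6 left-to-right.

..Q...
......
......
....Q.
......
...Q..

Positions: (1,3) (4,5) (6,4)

columns 1, 6

(1,3) attacks row 2 at column 3 and diagonals 2, 4.
(4,5) attacks row 2 at column 5 and diagonals 3.
(6,4) attacks row 2 at column 4.
Attacked columns: {2, 3, 4, 5}. Safe: {1, 6}.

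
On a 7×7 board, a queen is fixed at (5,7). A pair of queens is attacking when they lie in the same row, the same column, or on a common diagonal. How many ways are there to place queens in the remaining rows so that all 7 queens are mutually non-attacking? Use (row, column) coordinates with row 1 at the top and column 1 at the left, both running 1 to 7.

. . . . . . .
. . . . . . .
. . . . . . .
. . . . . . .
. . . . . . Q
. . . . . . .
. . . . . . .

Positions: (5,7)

Branch on row 1: col 1 → 1; col 2 → 2; col 4 → 0; col 5 → 1; col 6 → 2.
Sum: 1 + 2 + 0 + 1 + 2 = 6.

6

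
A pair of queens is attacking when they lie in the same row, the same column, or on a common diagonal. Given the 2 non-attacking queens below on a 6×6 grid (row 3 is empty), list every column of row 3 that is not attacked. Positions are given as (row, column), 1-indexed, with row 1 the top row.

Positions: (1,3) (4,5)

columns 2

(1,3) attacks row 3 at column 3 and diagonals 1, 5.
(4,5) attacks row 3 at column 5 and diagonals 4, 6.
Attacked columns: {1, 3, 4, 5, 6}. Safe: {2}.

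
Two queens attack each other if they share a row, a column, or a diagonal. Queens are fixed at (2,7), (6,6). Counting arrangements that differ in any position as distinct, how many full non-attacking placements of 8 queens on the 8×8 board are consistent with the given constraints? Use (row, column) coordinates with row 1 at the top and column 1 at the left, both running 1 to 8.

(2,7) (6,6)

2

Branch on row 1: col 2 → 0; col 3 → 0; col 4 → 1; col 5 → 1.
Sum: 0 + 0 + 1 + 1 = 2.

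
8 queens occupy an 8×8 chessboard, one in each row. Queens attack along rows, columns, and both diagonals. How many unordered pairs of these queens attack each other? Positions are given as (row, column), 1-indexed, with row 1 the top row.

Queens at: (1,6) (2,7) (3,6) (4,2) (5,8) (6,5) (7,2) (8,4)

7

Same column: (1,6)–(3,6) (column 6); (4,2)–(7,2) (column 2).
Same diagonal: (1,6)–(2,7) (|1−2| = |6−7| = 1); (2,7)–(3,6) (|2−3| = |7−6| = 1); (2,7)–(7,2) (|2−7| = |7−2| = 5); (3,6)–(5,8) (|3−5| = |6−8| = 2); (3,6)–(7,2) (|3−7| = |6−2| = 4).
Total attacking pairs: 7.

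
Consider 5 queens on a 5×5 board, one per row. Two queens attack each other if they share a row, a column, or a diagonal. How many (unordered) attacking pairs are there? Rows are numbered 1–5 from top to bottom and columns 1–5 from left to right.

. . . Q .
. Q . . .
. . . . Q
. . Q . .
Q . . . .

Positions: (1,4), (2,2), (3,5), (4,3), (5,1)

All columns are distinct and no two queens satisfy |Δrow| = |Δcol|, so no pair attacks.

0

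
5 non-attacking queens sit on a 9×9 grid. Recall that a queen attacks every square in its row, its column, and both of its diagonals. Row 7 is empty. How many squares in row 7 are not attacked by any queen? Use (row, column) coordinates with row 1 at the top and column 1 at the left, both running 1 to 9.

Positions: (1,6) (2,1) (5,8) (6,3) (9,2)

(1,6) attacks row 7 at column 6.
(2,1) attacks row 7 at column 1 and diagonals 6.
(5,8) attacks row 7 at column 8 and diagonals 6.
(6,3) attacks row 7 at column 3 and diagonals 2, 4.
(9,2) attacks row 7 at column 2 and diagonals 4.
Attacked columns: {1, 2, 3, 4, 6, 8}. Safe: {5, 7, 9}.

3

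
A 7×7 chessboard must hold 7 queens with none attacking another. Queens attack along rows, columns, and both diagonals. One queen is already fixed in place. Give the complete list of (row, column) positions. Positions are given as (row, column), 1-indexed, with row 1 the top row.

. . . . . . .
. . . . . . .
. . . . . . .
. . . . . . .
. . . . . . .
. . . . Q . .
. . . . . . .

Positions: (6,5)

Row 1: attacked by (6,5)→{5}. Safe: 1, 2, 3, 4, 6, 7. Place at column 6.
Row 2: attacked by (1,6)→{5,6,7}; (6,5)→{1,5}. Safe: 2, 3, 4. Place at column 4.
Row 3: attacked by (1,6)→{4,6}; (2,4)→{3,4,5}; (6,5)→{2,5}. Safe: 1, 7. Place at column 7.
Row 4: attacked by (1,6)→{3,6}; (2,4)→{2,4,6}; (3,7)→{6,7}; (6,5)→{3,5,7}. Safe: 1. Place at column 1.
Row 5: attacked by (1,6)→{2,6}; (2,4)→{1,4,7}; (3,7)→{5,7}; (4,1)→{1,2}; (6,5)→{4,5,6}. Safe: 3. Place at column 3.
Row 7: attacked by (1,6)→{6}; (2,4)→{4}; (3,7)→{3,7}; (4,1)→{1,4}; (5,3)→{1,3,5}; (6,5)→{4,5,6}. Safe: 2. Place at column 2.
Columns [6, 4, 7, 1, 3, 5, 2], r−c [-5, -2, -4, 3, 2, 1, 5], r+c [7, 6, 10, 5, 8, 11, 9] are all distinct, so no two queens attack.

(1,6) (2,4) (3,7) (4,1) (5,3) (6,5) (7,2)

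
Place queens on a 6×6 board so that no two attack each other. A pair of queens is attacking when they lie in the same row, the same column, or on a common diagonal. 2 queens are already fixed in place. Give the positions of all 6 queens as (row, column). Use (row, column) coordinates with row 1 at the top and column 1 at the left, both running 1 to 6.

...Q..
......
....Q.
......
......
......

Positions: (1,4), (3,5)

Row 2: attacked by (1,4)→{3,4,5}; (3,5)→{4,5,6}. Safe: 1, 2. Place at column 1.
Row 4: attacked by (1,4)→{1,4}; (2,1)→{1,3}; (3,5)→{4,5,6}. Safe: 2. Place at column 2.
Row 5: attacked by (1,4)→{4}; (2,1)→{1,4}; (3,5)→{3,5}; (4,2)→{1,2,3}. Safe: 6. Place at column 6.
Row 6: attacked by (1,4)→{4}; (2,1)→{1,5}; (3,5)→{2,5}; (4,2)→{2,4}; (5,6)→{5,6}. Safe: 3. Place at column 3.
Columns [4, 1, 5, 2, 6, 3], r−c [-3, 1, -2, 2, -1, 3], r+c [5, 3, 8, 6, 11, 9] are all distinct, so no two queens attack.

(1,4) (2,1) (3,5) (4,2) (5,6) (6,3)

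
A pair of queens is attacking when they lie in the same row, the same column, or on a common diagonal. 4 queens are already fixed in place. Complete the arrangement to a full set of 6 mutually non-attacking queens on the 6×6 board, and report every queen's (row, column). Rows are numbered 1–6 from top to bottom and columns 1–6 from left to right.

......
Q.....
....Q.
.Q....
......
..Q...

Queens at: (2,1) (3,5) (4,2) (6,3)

(1,4) (2,1) (3,5) (4,2) (5,6) (6,3)

Row 1: attacked by (2,1)→{1,2}; (3,5)→{3,5}; (4,2)→{2,5}; (6,3)→{3}. Safe: 4, 6. Place at column 4.
Row 5: attacked by (1,4)→{4}; (2,1)→{1,4}; (3,5)→{3,5}; (4,2)→{1,2,3}; (6,3)→{2,3,4}. Safe: 6. Place at column 6.
Columns [4, 1, 5, 2, 6, 3], r−c [-3, 1, -2, 2, -1, 3], r+c [5, 3, 8, 6, 11, 9] are all distinct, so no two queens attack.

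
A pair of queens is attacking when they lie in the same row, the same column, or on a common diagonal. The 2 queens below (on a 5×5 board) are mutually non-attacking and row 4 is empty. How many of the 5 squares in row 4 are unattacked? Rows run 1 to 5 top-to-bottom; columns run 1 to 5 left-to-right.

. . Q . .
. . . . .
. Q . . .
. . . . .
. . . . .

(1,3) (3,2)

2

(1,3) attacks row 4 at column 3.
(3,2) attacks row 4 at column 2 and diagonals 1, 3.
Attacked columns: {1, 2, 3}. Safe: {4, 5}.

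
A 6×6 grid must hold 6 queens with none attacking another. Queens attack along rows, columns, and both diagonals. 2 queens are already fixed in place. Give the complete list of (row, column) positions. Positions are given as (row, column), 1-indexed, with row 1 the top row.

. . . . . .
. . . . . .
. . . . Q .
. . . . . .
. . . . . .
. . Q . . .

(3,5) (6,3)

(1,4) (2,1) (3,5) (4,2) (5,6) (6,3)

Row 1: attacked by (3,5)→{3,5}; (6,3)→{3}. Safe: 1, 2, 4, 6. Place at column 4.
Row 2: attacked by (1,4)→{3,4,5}; (3,5)→{4,5,6}; (6,3)→{3}. Safe: 1, 2. Place at column 1.
Row 4: attacked by (1,4)→{1,4}; (2,1)→{1,3}; (3,5)→{4,5,6}; (6,3)→{1,3,5}. Safe: 2. Place at column 2.
Row 5: attacked by (1,4)→{4}; (2,1)→{1,4}; (3,5)→{3,5}; (4,2)→{1,2,3}; (6,3)→{2,3,4}. Safe: 6. Place at column 6.
Columns [4, 1, 5, 2, 6, 3], r−c [-3, 1, -2, 2, -1, 3], r+c [5, 3, 8, 6, 11, 9] are all distinct, so no two queens attack.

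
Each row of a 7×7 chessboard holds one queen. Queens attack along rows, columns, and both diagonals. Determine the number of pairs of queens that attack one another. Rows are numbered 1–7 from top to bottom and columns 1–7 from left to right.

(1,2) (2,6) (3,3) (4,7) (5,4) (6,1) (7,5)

0

All columns are distinct and no two queens satisfy |Δrow| = |Δcol|, so no pair attacks.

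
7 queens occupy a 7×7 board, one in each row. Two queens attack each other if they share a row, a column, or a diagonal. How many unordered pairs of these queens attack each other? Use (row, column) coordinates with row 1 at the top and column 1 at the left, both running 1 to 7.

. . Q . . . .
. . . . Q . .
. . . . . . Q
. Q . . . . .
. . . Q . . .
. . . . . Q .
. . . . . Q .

2

Same column: (6,6)–(7,6) (column 6).
Same diagonal: (5,4)–(7,6) (|5−7| = |4−6| = 2).
Total attacking pairs: 2.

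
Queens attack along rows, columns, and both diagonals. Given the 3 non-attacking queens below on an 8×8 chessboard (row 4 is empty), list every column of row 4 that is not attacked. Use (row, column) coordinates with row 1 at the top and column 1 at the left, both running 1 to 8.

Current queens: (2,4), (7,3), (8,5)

columns 7, 8

(2,4) attacks row 4 at column 4 and diagonals 2, 6.
(7,3) attacks row 4 at column 3 and diagonals 6.
(8,5) attacks row 4 at column 5 and diagonals 1.
Attacked columns: {1, 2, 3, 4, 5, 6}. Safe: {7, 8}.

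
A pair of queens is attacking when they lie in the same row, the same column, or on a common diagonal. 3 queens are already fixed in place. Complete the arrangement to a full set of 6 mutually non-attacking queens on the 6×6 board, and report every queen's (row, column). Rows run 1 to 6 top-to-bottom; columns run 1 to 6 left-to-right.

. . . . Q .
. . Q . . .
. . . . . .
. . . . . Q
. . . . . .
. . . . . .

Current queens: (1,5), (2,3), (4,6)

(1,5) (2,3) (3,1) (4,6) (5,4) (6,2)

Row 3: attacked by (1,5)→{3,5}; (2,3)→{2,3,4}; (4,6)→{5,6}. Safe: 1. Place at column 1.
Row 5: attacked by (1,5)→{1,5}; (2,3)→{3,6}; (3,1)→{1,3}; (4,6)→{5,6}. Safe: 2, 4. Place at column 4.
Row 6: attacked by (1,5)→{5}; (2,3)→{3}; (3,1)→{1,4}; (4,6)→{4,6}; (5,4)→{3,4,5}. Safe: 2. Place at column 2.
Columns [5, 3, 1, 6, 4, 2], r−c [-4, -1, 2, -2, 1, 4], r+c [6, 5, 4, 10, 9, 8] are all distinct, so no two queens attack.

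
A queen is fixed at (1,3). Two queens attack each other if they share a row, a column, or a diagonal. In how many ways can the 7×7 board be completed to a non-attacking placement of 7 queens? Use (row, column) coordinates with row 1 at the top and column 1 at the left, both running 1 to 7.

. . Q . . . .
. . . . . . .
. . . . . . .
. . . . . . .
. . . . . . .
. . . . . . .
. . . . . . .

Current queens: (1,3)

Branch on row 2: col 1 → 2; col 5 → 1; col 6 → 1; col 7 → 2.
Sum: 2 + 1 + 1 + 2 = 6.

6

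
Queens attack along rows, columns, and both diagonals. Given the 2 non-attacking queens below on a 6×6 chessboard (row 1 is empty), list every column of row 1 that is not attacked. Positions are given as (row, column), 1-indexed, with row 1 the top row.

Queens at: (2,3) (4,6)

(2,3) attacks row 1 at column 3 and diagonals 2, 4.
(4,6) attacks row 1 at column 6 and diagonals 3.
Attacked columns: {2, 3, 4, 6}. Safe: {1, 5}.

columns 1, 5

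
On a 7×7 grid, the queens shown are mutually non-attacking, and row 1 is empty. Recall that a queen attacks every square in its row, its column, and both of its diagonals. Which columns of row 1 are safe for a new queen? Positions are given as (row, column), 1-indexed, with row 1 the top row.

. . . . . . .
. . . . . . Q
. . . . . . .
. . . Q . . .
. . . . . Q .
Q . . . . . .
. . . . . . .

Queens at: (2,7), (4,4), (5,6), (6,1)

(2,7) attacks row 1 at column 7 and diagonals 6.
(4,4) attacks row 1 at column 4 and diagonals 1, 7.
(5,6) attacks row 1 at column 6 and diagonals 2.
(6,1) attacks row 1 at column 1 and diagonals 6.
Attacked columns: {1, 2, 4, 6, 7}. Safe: {3, 5}.

columns 3, 5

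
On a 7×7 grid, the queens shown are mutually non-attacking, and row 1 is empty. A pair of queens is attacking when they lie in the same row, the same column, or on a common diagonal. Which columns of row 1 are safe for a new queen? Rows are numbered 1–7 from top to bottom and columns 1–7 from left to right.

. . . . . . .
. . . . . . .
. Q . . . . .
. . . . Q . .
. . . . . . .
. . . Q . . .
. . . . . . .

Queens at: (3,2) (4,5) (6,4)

(3,2) attacks row 1 at column 2 and diagonals 4.
(4,5) attacks row 1 at column 5 and diagonals 2.
(6,4) attacks row 1 at column 4.
Attacked columns: {2, 4, 5}. Safe: {1, 3, 6, 7}.

columns 1, 3, 6, 7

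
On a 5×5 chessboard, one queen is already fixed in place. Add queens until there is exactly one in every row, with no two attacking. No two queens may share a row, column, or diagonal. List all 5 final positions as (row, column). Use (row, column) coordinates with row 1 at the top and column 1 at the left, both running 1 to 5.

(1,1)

(1,1) (2,4) (3,2) (4,5) (5,3)

Row 2: attacked by (1,1)→{1,2}. Safe: 3, 4, 5. Place at column 4.
Row 3: attacked by (1,1)→{1,3}; (2,4)→{3,4,5}. Safe: 2. Place at column 2.
Row 4: attacked by (1,1)→{1,4}; (2,4)→{2,4}; (3,2)→{1,2,3}. Safe: 5. Place at column 5.
Row 5: attacked by (1,1)→{1,5}; (2,4)→{1,4}; (3,2)→{2,4}; (4,5)→{4,5}. Safe: 3. Place at column 3.
Columns [1, 4, 2, 5, 3], r−c [0, -2, 1, -1, 2], r+c [2, 6, 5, 9, 8] are all distinct, so no two queens attack.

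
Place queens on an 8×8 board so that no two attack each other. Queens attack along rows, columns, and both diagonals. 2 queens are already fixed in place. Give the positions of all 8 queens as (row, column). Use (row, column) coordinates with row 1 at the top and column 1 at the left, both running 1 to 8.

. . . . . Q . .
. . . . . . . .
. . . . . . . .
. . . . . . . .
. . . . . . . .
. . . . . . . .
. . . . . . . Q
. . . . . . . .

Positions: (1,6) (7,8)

(1,6) (2,2) (3,7) (4,1) (5,3) (6,5) (7,8) (8,4)

Row 2: attacked by (1,6)→{5,6,7}; (7,8)→{3,8}. Safe: 1, 2, 4. Place at column 2.
Row 3: attacked by (1,6)→{4,6,8}; (2,2)→{1,2,3}; (7,8)→{4,8}. Safe: 5, 7. Place at column 7.
Row 4: attacked by (1,6)→{3,6}; (2,2)→{2,4}; (3,7)→{6,7,8}; (7,8)→{5,8}. Safe: 1. Place at column 1.
Row 5: attacked by (1,6)→{2,6}; (2,2)→{2,5}; (3,7)→{5,7}; (4,1)→{1,2}; (7,8)→{6,8}. Safe: 3, 4. Place at column 3.
Row 6: attacked by (1,6)→{1,6}; (2,2)→{2,6}; (3,7)→{4,7}; (4,1)→{1,3}; (5,3)→{2,3,4}; (7,8)→{7,8}. Safe: 5. Place at column 5.
Row 8: attacked by (1,6)→{6}; (2,2)→{2,8}; (3,7)→{2,7}; (4,1)→{1,5}; (5,3)→{3,6}; (6,5)→{3,5,7}; (7,8)→{7,8}. Safe: 4. Place at column 4.
Columns [6, 2, 7, 1, 3, 5, 8, 4], r−c [-5, 0, -4, 3, 2, 1, -1, 4], r+c [7, 4, 10, 5, 8, 11, 15, 12] are all distinct, so no two queens attack.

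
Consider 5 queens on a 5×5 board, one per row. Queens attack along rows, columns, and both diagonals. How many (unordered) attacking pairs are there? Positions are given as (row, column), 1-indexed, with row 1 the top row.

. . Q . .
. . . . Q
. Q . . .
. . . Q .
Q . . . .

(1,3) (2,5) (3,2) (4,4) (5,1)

All columns are distinct and no two queens satisfy |Δrow| = |Δcol|, so no pair attacks.

0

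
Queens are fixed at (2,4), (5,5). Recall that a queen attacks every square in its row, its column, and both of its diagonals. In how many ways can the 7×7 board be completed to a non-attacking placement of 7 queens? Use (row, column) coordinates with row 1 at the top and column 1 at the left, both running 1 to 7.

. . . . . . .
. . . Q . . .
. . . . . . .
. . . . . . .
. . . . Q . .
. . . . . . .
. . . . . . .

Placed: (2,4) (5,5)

2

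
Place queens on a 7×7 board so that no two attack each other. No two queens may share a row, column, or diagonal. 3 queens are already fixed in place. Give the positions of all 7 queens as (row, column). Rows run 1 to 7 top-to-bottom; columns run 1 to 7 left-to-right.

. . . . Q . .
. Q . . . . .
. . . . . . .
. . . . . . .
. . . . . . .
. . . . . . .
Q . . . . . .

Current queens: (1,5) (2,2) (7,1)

Row 3: attacked by (1,5)→{3,5,7}; (2,2)→{1,2,3}; (7,1)→{1,5}. Safe: 4, 6. Place at column 6.
Row 4: attacked by (1,5)→{2,5}; (2,2)→{2,4}; (3,6)→{5,6,7}; (7,1)→{1,4}. Safe: 3. Place at column 3.
Row 5: attacked by (1,5)→{1,5}; (2,2)→{2,5}; (3,6)→{4,6}; (4,3)→{2,3,4}; (7,1)→{1,3}. Safe: 7. Place at column 7.
Row 6: attacked by (1,5)→{5}; (2,2)→{2,6}; (3,6)→{3,6}; (4,3)→{1,3,5}; (5,7)→{6,7}; (7,1)→{1,2}. Safe: 4. Place at column 4.
Columns [5, 2, 6, 3, 7, 4, 1], r−c [-4, 0, -3, 1, -2, 2, 6], r+c [6, 4, 9, 7, 12, 10, 8] are all distinct, so no two queens attack.

(1,5) (2,2) (3,6) (4,3) (5,7) (6,4) (7,1)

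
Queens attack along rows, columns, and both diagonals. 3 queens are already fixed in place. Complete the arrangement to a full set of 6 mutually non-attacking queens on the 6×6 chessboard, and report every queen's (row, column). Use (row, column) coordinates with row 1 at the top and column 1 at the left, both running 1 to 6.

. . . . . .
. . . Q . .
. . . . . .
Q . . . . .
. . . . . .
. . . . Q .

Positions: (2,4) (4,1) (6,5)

Row 1: attacked by (2,4)→{3,4,5}; (4,1)→{1,4}; (6,5)→{5}. Safe: 2, 6. Place at column 2.
Row 3: attacked by (1,2)→{2,4}; (2,4)→{3,4,5}; (4,1)→{1,2}; (6,5)→{2,5}. Safe: 6. Place at column 6.
Row 5: attacked by (1,2)→{2,6}; (2,4)→{1,4}; (3,6)→{4,6}; (4,1)→{1,2}; (6,5)→{4,5,6}. Safe: 3. Place at column 3.
Columns [2, 4, 6, 1, 3, 5], r−c [-1, -2, -3, 3, 2, 1], r+c [3, 6, 9, 5, 8, 11] are all distinct, so no two queens attack.

(1,2) (2,4) (3,6) (4,1) (5,3) (6,5)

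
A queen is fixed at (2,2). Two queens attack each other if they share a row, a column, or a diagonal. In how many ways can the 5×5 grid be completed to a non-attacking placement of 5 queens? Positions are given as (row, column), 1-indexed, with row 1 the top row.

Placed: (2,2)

Branch on row 1: col 4 → 1; col 5 → 1.
Sum: 1 + 1 = 2.

2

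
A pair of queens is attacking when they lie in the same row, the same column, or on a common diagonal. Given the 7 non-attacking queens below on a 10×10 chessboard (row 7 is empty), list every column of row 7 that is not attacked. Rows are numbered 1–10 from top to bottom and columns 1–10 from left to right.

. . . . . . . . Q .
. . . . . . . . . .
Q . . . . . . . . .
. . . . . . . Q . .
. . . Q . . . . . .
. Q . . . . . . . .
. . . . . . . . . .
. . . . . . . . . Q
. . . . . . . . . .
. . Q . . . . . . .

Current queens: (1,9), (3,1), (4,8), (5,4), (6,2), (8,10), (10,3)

columns 7

(1,9) attacks row 7 at column 9 and diagonals 3.
(3,1) attacks row 7 at column 1 and diagonals 5.
(4,8) attacks row 7 at column 8 and diagonals 5.
(5,4) attacks row 7 at column 4 and diagonals 2, 6.
(6,2) attacks row 7 at column 2 and diagonals 1, 3.
(8,10) attacks row 7 at column 10 and diagonals 9.
(10,3) attacks row 7 at column 3 and diagonals 6.
Attacked columns: {1, 2, 3, 4, 5, 6, 8, 9, 10}. Safe: {7}.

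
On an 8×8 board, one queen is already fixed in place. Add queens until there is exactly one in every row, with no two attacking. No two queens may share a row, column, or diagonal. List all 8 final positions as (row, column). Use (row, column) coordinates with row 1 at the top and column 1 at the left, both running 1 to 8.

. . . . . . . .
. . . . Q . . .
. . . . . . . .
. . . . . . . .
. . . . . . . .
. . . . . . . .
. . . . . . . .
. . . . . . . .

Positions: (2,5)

Row 1: attacked by (2,5)→{4,5,6}. Safe: 1, 2, 3, 7, 8. Place at column 3.
Row 3: attacked by (1,3)→{1,3,5}; (2,5)→{4,5,6}. Safe: 2, 7, 8. Place at column 8.
Row 4: attacked by (1,3)→{3,6}; (2,5)→{3,5,7}; (3,8)→{7,8}. Safe: 1, 2, 4. Place at column 4.
Row 5: attacked by (1,3)→{3,7}; (2,5)→{2,5,8}; (3,8)→{6,8}; (4,4)→{3,4,5}. Safe: 1. Place at column 1.
Row 6: attacked by (1,3)→{3,8}; (2,5)→{1,5}; (3,8)→{5,8}; (4,4)→{2,4,6}; (5,1)→{1,2}. Safe: 7. Place at column 7.
Row 7: attacked by (1,3)→{3}; (2,5)→{5}; (3,8)→{4,8}; (4,4)→{1,4,7}; (5,1)→{1,3}; (6,7)→{6,7,8}. Safe: 2. Place at column 2.
Row 8: attacked by (1,3)→{3}; (2,5)→{5}; (3,8)→{3,8}; (4,4)→{4,8}; (5,1)→{1,4}; (6,7)→{5,7}; (7,2)→{1,2,3}. Safe: 6. Place at column 6.
Columns [3, 5, 8, 4, 1, 7, 2, 6], r−c [-2, -3, -5, 0, 4, -1, 5, 2], r+c [4, 7, 11, 8, 6, 13, 9, 14] are all distinct, so no two queens attack.

(1,3) (2,5) (3,8) (4,4) (5,1) (6,7) (7,2) (8,6)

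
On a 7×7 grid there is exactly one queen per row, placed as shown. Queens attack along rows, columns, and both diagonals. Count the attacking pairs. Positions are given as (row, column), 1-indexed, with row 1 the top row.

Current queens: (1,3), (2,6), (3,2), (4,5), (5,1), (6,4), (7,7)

All columns are distinct and no two queens satisfy |Δrow| = |Δcol|, so no pair attacks.

0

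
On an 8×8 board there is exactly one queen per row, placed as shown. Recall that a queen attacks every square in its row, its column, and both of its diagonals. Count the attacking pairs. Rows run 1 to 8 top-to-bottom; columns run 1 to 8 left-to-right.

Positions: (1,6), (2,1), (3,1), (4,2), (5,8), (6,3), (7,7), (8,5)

4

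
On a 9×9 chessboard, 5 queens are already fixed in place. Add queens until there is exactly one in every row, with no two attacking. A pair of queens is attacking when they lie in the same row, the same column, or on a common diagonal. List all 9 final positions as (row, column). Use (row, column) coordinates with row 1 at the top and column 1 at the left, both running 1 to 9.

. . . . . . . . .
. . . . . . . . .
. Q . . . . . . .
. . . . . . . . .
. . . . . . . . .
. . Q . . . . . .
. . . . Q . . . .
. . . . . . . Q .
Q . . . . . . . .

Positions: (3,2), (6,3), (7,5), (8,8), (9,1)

Row 1: attacked by (3,2)→{2,4}; (6,3)→{3,8}; (7,5)→{5}; (8,8)→{1,8}; (9,1)→{1,9}. Safe: 6, 7. Place at column 7.
Row 2: attacked by (1,7)→{6,7,8}; (3,2)→{1,2,3}; (6,3)→{3,7}; (7,5)→{5}; (8,8)→{2,8}; (9,1)→{1,8}. Safe: 4, 9. Place at column 4.
Row 4: attacked by (1,7)→{4,7}; (2,4)→{2,4,6}; (3,2)→{1,2,3}; (6,3)→{1,3,5}; (7,5)→{2,5,8}; (8,8)→{4,8}; (9,1)→{1,6}. Safe: 9. Place at column 9.
Row 5: attacked by (1,7)→{3,7}; (2,4)→{1,4,7}; (3,2)→{2,4}; (4,9)→{8,9}; (6,3)→{2,3,4}; (7,5)→{3,5,7}; (8,8)→{5,8}; (9,1)→{1,5}. Safe: 6. Place at column 6.
Columns [7, 4, 2, 9, 6, 3, 5, 8, 1], r−c [-6, -2, 1, -5, -1, 3, 2, 0, 8], r+c [8, 6, 5, 13, 11, 9, 12, 16, 10] are all distinct, so no two queens attack.

(1,7) (2,4) (3,2) (4,9) (5,6) (6,3) (7,5) (8,8) (9,1)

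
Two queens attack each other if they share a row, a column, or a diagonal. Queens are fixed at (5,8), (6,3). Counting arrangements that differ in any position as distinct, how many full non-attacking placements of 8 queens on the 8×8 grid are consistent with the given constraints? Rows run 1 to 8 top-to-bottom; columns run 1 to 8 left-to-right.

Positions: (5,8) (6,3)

2

Branch on row 1: col 1 → 0; col 2 → 0; col 5 → 1; col 6 → 1; col 7 → 0.
Sum: 0 + 0 + 1 + 1 + 0 = 2.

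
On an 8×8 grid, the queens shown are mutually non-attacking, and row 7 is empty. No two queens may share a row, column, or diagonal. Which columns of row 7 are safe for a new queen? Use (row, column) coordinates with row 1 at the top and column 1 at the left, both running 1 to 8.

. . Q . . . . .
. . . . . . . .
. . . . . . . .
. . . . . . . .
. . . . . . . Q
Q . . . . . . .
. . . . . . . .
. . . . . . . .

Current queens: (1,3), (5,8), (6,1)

columns 4, 5, 7

(1,3) attacks row 7 at column 3.
(5,8) attacks row 7 at column 8 and diagonals 6.
(6,1) attacks row 7 at column 1 and diagonals 2.
Attacked columns: {1, 2, 3, 6, 8}. Safe: {4, 5, 7}.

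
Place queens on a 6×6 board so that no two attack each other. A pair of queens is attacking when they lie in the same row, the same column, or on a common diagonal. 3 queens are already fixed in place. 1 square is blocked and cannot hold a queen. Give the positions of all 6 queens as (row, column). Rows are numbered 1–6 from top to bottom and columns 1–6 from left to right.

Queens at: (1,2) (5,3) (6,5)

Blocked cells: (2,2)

(1,2) (2,4) (3,6) (4,1) (5,3) (6,5)

Row 2: attacked by (1,2)→{1,2,3}; (5,3)→{3,6}; (6,5)→{1,5}. Blocked: 2. Safe: 4. Place at column 4.
Row 3: attacked by (1,2)→{2,4}; (2,4)→{3,4,5}; (5,3)→{1,3,5}; (6,5)→{2,5}. Safe: 6. Place at column 6.
Row 4: attacked by (1,2)→{2,5}; (2,4)→{2,4,6}; (3,6)→{5,6}; (5,3)→{2,3,4}; (6,5)→{3,5}. Safe: 1. Place at column 1.
Columns [2, 4, 6, 1, 3, 5], r−c [-1, -2, -3, 3, 2, 1], r+c [3, 6, 9, 5, 8, 11] are all distinct, so no two queens attack.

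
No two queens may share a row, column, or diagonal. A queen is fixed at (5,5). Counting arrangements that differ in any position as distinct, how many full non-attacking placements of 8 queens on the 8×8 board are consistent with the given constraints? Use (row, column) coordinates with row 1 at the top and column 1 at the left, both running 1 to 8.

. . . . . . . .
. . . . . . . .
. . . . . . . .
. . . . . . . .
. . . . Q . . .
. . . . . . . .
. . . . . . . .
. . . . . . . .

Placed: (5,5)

8

Branch on row 1: col 2 → 0; col 3 → 3; col 4 → 1; col 6 → 3; col 7 → 1; col 8 → 0.
Sum: 0 + 3 + 1 + 3 + 1 + 0 = 8.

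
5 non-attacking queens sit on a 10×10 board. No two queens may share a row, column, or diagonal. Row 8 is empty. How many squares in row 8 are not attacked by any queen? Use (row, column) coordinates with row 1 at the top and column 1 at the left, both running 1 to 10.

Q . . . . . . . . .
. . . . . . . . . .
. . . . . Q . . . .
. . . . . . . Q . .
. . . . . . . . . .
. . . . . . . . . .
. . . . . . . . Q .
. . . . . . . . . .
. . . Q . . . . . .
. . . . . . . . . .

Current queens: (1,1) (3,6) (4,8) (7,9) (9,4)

(1,1) attacks row 8 at column 1 and diagonals 8.
(3,6) attacks row 8 at column 6 and diagonals 1.
(4,8) attacks row 8 at column 8 and diagonals 4.
(7,9) attacks row 8 at column 9 and diagonals 8, 10.
(9,4) attacks row 8 at column 4 and diagonals 3, 5.
Attacked columns: {1, 3, 4, 5, 6, 8, 9, 10}. Safe: {2, 7}.

2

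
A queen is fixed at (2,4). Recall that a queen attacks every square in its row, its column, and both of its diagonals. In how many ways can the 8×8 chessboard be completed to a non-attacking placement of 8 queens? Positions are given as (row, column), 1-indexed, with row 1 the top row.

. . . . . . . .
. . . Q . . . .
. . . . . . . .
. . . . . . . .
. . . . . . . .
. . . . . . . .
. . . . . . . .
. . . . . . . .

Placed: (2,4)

Branch on row 1: col 1 → 0; col 2 → 1; col 6 → 4; col 7 → 2; col 8 → 1.
Sum: 0 + 1 + 4 + 2 + 1 = 8.

8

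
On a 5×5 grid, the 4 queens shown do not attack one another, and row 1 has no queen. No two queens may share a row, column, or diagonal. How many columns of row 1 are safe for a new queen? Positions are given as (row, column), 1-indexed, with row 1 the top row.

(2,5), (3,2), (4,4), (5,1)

1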